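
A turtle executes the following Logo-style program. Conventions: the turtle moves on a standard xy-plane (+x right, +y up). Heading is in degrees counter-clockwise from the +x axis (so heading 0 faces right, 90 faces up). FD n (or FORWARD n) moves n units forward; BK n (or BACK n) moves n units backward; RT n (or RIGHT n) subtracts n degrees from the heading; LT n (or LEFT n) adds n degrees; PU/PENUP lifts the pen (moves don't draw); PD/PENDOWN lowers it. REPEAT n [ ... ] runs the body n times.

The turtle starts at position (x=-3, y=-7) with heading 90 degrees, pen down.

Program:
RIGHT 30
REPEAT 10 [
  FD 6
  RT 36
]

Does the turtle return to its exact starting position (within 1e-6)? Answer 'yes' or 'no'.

Executing turtle program step by step:
Start: pos=(-3,-7), heading=90, pen down
RT 30: heading 90 -> 60
REPEAT 10 [
  -- iteration 1/10 --
  FD 6: (-3,-7) -> (0,-1.804) [heading=60, draw]
  RT 36: heading 60 -> 24
  -- iteration 2/10 --
  FD 6: (0,-1.804) -> (5.481,0.637) [heading=24, draw]
  RT 36: heading 24 -> 348
  -- iteration 3/10 --
  FD 6: (5.481,0.637) -> (11.35,-0.611) [heading=348, draw]
  RT 36: heading 348 -> 312
  -- iteration 4/10 --
  FD 6: (11.35,-0.611) -> (15.365,-5.07) [heading=312, draw]
  RT 36: heading 312 -> 276
  -- iteration 5/10 --
  FD 6: (15.365,-5.07) -> (15.992,-11.037) [heading=276, draw]
  RT 36: heading 276 -> 240
  -- iteration 6/10 --
  FD 6: (15.992,-11.037) -> (12.992,-16.233) [heading=240, draw]
  RT 36: heading 240 -> 204
  -- iteration 7/10 --
  FD 6: (12.992,-16.233) -> (7.511,-18.673) [heading=204, draw]
  RT 36: heading 204 -> 168
  -- iteration 8/10 --
  FD 6: (7.511,-18.673) -> (1.642,-17.426) [heading=168, draw]
  RT 36: heading 168 -> 132
  -- iteration 9/10 --
  FD 6: (1.642,-17.426) -> (-2.373,-12.967) [heading=132, draw]
  RT 36: heading 132 -> 96
  -- iteration 10/10 --
  FD 6: (-2.373,-12.967) -> (-3,-7) [heading=96, draw]
  RT 36: heading 96 -> 60
]
Final: pos=(-3,-7), heading=60, 10 segment(s) drawn

Start position: (-3, -7)
Final position: (-3, -7)
Distance = 0; < 1e-6 -> CLOSED

Answer: yes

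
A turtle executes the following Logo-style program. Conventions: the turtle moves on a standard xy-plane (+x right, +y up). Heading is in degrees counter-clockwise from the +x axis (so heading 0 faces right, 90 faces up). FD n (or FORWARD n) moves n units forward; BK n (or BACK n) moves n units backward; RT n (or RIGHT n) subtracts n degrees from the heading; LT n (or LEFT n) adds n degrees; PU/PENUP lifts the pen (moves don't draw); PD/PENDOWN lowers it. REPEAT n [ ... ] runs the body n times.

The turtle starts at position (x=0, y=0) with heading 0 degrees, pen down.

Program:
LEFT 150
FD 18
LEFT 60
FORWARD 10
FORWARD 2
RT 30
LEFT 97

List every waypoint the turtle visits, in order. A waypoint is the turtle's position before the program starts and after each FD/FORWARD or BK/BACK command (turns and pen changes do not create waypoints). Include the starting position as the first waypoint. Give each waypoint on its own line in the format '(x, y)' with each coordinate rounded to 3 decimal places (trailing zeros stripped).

Answer: (0, 0)
(-15.588, 9)
(-24.249, 4)
(-25.981, 3)

Derivation:
Executing turtle program step by step:
Start: pos=(0,0), heading=0, pen down
LT 150: heading 0 -> 150
FD 18: (0,0) -> (-15.588,9) [heading=150, draw]
LT 60: heading 150 -> 210
FD 10: (-15.588,9) -> (-24.249,4) [heading=210, draw]
FD 2: (-24.249,4) -> (-25.981,3) [heading=210, draw]
RT 30: heading 210 -> 180
LT 97: heading 180 -> 277
Final: pos=(-25.981,3), heading=277, 3 segment(s) drawn
Waypoints (4 total):
(0, 0)
(-15.588, 9)
(-24.249, 4)
(-25.981, 3)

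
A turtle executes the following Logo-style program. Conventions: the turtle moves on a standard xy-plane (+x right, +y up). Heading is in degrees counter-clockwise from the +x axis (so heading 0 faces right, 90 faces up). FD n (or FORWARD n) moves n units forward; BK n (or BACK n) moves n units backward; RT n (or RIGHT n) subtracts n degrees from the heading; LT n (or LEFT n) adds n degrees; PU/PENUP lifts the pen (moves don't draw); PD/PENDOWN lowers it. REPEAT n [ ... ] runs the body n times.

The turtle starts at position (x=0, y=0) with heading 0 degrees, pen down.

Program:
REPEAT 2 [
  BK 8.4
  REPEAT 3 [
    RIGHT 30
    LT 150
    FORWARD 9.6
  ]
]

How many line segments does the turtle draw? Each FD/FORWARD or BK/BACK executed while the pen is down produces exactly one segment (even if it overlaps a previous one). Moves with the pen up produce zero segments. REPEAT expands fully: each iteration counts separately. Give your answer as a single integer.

Executing turtle program step by step:
Start: pos=(0,0), heading=0, pen down
REPEAT 2 [
  -- iteration 1/2 --
  BK 8.4: (0,0) -> (-8.4,0) [heading=0, draw]
  REPEAT 3 [
    -- iteration 1/3 --
    RT 30: heading 0 -> 330
    LT 150: heading 330 -> 120
    FD 9.6: (-8.4,0) -> (-13.2,8.314) [heading=120, draw]
    -- iteration 2/3 --
    RT 30: heading 120 -> 90
    LT 150: heading 90 -> 240
    FD 9.6: (-13.2,8.314) -> (-18,0) [heading=240, draw]
    -- iteration 3/3 --
    RT 30: heading 240 -> 210
    LT 150: heading 210 -> 0
    FD 9.6: (-18,0) -> (-8.4,0) [heading=0, draw]
  ]
  -- iteration 2/2 --
  BK 8.4: (-8.4,0) -> (-16.8,0) [heading=0, draw]
  REPEAT 3 [
    -- iteration 1/3 --
    RT 30: heading 0 -> 330
    LT 150: heading 330 -> 120
    FD 9.6: (-16.8,0) -> (-21.6,8.314) [heading=120, draw]
    -- iteration 2/3 --
    RT 30: heading 120 -> 90
    LT 150: heading 90 -> 240
    FD 9.6: (-21.6,8.314) -> (-26.4,0) [heading=240, draw]
    -- iteration 3/3 --
    RT 30: heading 240 -> 210
    LT 150: heading 210 -> 0
    FD 9.6: (-26.4,0) -> (-16.8,0) [heading=0, draw]
  ]
]
Final: pos=(-16.8,0), heading=0, 8 segment(s) drawn
Segments drawn: 8

Answer: 8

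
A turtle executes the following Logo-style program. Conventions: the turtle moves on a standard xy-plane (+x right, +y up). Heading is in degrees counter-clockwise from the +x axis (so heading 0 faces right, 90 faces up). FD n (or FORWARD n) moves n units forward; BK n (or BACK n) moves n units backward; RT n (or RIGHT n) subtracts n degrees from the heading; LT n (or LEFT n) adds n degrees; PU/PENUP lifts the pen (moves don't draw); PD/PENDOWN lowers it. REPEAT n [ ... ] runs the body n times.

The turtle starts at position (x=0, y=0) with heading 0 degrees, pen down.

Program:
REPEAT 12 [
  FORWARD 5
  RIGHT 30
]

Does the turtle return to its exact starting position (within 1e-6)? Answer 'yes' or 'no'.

Answer: yes

Derivation:
Executing turtle program step by step:
Start: pos=(0,0), heading=0, pen down
REPEAT 12 [
  -- iteration 1/12 --
  FD 5: (0,0) -> (5,0) [heading=0, draw]
  RT 30: heading 0 -> 330
  -- iteration 2/12 --
  FD 5: (5,0) -> (9.33,-2.5) [heading=330, draw]
  RT 30: heading 330 -> 300
  -- iteration 3/12 --
  FD 5: (9.33,-2.5) -> (11.83,-6.83) [heading=300, draw]
  RT 30: heading 300 -> 270
  -- iteration 4/12 --
  FD 5: (11.83,-6.83) -> (11.83,-11.83) [heading=270, draw]
  RT 30: heading 270 -> 240
  -- iteration 5/12 --
  FD 5: (11.83,-11.83) -> (9.33,-16.16) [heading=240, draw]
  RT 30: heading 240 -> 210
  -- iteration 6/12 --
  FD 5: (9.33,-16.16) -> (5,-18.66) [heading=210, draw]
  RT 30: heading 210 -> 180
  -- iteration 7/12 --
  FD 5: (5,-18.66) -> (0,-18.66) [heading=180, draw]
  RT 30: heading 180 -> 150
  -- iteration 8/12 --
  FD 5: (0,-18.66) -> (-4.33,-16.16) [heading=150, draw]
  RT 30: heading 150 -> 120
  -- iteration 9/12 --
  FD 5: (-4.33,-16.16) -> (-6.83,-11.83) [heading=120, draw]
  RT 30: heading 120 -> 90
  -- iteration 10/12 --
  FD 5: (-6.83,-11.83) -> (-6.83,-6.83) [heading=90, draw]
  RT 30: heading 90 -> 60
  -- iteration 11/12 --
  FD 5: (-6.83,-6.83) -> (-4.33,-2.5) [heading=60, draw]
  RT 30: heading 60 -> 30
  -- iteration 12/12 --
  FD 5: (-4.33,-2.5) -> (0,0) [heading=30, draw]
  RT 30: heading 30 -> 0
]
Final: pos=(0,0), heading=0, 12 segment(s) drawn

Start position: (0, 0)
Final position: (0, 0)
Distance = 0; < 1e-6 -> CLOSED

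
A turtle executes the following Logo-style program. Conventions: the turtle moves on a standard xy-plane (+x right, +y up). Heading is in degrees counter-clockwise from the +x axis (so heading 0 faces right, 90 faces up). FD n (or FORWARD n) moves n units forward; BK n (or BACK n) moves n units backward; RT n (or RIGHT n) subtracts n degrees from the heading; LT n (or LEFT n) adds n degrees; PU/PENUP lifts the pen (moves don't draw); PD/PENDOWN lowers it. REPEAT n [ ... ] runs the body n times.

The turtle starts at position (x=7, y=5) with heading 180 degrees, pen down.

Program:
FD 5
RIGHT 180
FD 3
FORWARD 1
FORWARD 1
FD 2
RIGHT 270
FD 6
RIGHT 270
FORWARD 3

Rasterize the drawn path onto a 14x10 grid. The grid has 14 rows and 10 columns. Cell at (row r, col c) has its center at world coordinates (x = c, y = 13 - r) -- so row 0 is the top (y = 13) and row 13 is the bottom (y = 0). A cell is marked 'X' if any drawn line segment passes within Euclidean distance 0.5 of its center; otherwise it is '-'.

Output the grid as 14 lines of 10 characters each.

Segment 0: (7,5) -> (2,5)
Segment 1: (2,5) -> (5,5)
Segment 2: (5,5) -> (6,5)
Segment 3: (6,5) -> (7,5)
Segment 4: (7,5) -> (9,5)
Segment 5: (9,5) -> (9,11)
Segment 6: (9,11) -> (6,11)

Answer: ----------
----------
------XXXX
---------X
---------X
---------X
---------X
---------X
--XXXXXXXX
----------
----------
----------
----------
----------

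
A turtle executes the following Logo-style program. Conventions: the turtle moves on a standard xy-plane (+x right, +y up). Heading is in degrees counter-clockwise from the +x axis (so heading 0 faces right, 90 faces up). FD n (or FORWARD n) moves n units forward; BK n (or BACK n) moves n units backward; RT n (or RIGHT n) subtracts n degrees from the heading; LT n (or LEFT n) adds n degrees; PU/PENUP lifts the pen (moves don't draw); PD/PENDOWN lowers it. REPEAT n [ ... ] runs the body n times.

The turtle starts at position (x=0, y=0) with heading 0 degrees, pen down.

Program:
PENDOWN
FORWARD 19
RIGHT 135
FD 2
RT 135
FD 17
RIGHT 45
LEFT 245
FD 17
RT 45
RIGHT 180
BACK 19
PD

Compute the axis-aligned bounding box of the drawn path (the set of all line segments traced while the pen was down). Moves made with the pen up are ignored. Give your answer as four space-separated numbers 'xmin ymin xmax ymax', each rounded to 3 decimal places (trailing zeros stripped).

Executing turtle program step by step:
Start: pos=(0,0), heading=0, pen down
PD: pen down
FD 19: (0,0) -> (19,0) [heading=0, draw]
RT 135: heading 0 -> 225
FD 2: (19,0) -> (17.586,-1.414) [heading=225, draw]
RT 135: heading 225 -> 90
FD 17: (17.586,-1.414) -> (17.586,15.586) [heading=90, draw]
RT 45: heading 90 -> 45
LT 245: heading 45 -> 290
FD 17: (17.586,15.586) -> (23.4,-0.389) [heading=290, draw]
RT 45: heading 290 -> 245
RT 180: heading 245 -> 65
BK 19: (23.4,-0.389) -> (15.37,-17.609) [heading=65, draw]
PD: pen down
Final: pos=(15.37,-17.609), heading=65, 5 segment(s) drawn

Segment endpoints: x in {0, 15.37, 17.586, 17.586, 19, 23.4}, y in {-17.609, -1.414, -0.389, 0, 15.586}
xmin=0, ymin=-17.609, xmax=23.4, ymax=15.586

Answer: 0 -17.609 23.4 15.586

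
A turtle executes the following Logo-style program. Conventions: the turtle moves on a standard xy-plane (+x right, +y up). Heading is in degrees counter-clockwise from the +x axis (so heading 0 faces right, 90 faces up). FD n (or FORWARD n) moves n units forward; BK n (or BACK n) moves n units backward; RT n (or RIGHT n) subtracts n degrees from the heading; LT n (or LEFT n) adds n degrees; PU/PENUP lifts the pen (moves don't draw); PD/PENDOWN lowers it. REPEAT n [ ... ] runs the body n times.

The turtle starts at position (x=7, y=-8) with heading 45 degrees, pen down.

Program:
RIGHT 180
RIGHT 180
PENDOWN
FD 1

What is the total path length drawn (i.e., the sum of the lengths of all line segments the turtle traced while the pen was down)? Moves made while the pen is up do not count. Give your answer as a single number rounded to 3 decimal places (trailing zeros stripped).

Answer: 1

Derivation:
Executing turtle program step by step:
Start: pos=(7,-8), heading=45, pen down
RT 180: heading 45 -> 225
RT 180: heading 225 -> 45
PD: pen down
FD 1: (7,-8) -> (7.707,-7.293) [heading=45, draw]
Final: pos=(7.707,-7.293), heading=45, 1 segment(s) drawn

Segment lengths:
  seg 1: (7,-8) -> (7.707,-7.293), length = 1
Total = 1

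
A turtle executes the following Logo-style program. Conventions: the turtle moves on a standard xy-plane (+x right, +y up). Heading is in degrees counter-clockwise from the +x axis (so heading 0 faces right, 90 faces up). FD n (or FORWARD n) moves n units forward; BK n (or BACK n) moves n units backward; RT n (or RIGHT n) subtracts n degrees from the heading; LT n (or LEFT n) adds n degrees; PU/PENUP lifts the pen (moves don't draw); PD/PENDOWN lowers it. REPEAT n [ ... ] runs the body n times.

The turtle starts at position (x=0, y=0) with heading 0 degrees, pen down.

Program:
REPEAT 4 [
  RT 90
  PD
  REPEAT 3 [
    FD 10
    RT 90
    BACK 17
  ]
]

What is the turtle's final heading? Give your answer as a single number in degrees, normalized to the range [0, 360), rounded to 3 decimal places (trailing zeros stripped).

Executing turtle program step by step:
Start: pos=(0,0), heading=0, pen down
REPEAT 4 [
  -- iteration 1/4 --
  RT 90: heading 0 -> 270
  PD: pen down
  REPEAT 3 [
    -- iteration 1/3 --
    FD 10: (0,0) -> (0,-10) [heading=270, draw]
    RT 90: heading 270 -> 180
    BK 17: (0,-10) -> (17,-10) [heading=180, draw]
    -- iteration 2/3 --
    FD 10: (17,-10) -> (7,-10) [heading=180, draw]
    RT 90: heading 180 -> 90
    BK 17: (7,-10) -> (7,-27) [heading=90, draw]
    -- iteration 3/3 --
    FD 10: (7,-27) -> (7,-17) [heading=90, draw]
    RT 90: heading 90 -> 0
    BK 17: (7,-17) -> (-10,-17) [heading=0, draw]
  ]
  -- iteration 2/4 --
  RT 90: heading 0 -> 270
  PD: pen down
  REPEAT 3 [
    -- iteration 1/3 --
    FD 10: (-10,-17) -> (-10,-27) [heading=270, draw]
    RT 90: heading 270 -> 180
    BK 17: (-10,-27) -> (7,-27) [heading=180, draw]
    -- iteration 2/3 --
    FD 10: (7,-27) -> (-3,-27) [heading=180, draw]
    RT 90: heading 180 -> 90
    BK 17: (-3,-27) -> (-3,-44) [heading=90, draw]
    -- iteration 3/3 --
    FD 10: (-3,-44) -> (-3,-34) [heading=90, draw]
    RT 90: heading 90 -> 0
    BK 17: (-3,-34) -> (-20,-34) [heading=0, draw]
  ]
  -- iteration 3/4 --
  RT 90: heading 0 -> 270
  PD: pen down
  REPEAT 3 [
    -- iteration 1/3 --
    FD 10: (-20,-34) -> (-20,-44) [heading=270, draw]
    RT 90: heading 270 -> 180
    BK 17: (-20,-44) -> (-3,-44) [heading=180, draw]
    -- iteration 2/3 --
    FD 10: (-3,-44) -> (-13,-44) [heading=180, draw]
    RT 90: heading 180 -> 90
    BK 17: (-13,-44) -> (-13,-61) [heading=90, draw]
    -- iteration 3/3 --
    FD 10: (-13,-61) -> (-13,-51) [heading=90, draw]
    RT 90: heading 90 -> 0
    BK 17: (-13,-51) -> (-30,-51) [heading=0, draw]
  ]
  -- iteration 4/4 --
  RT 90: heading 0 -> 270
  PD: pen down
  REPEAT 3 [
    -- iteration 1/3 --
    FD 10: (-30,-51) -> (-30,-61) [heading=270, draw]
    RT 90: heading 270 -> 180
    BK 17: (-30,-61) -> (-13,-61) [heading=180, draw]
    -- iteration 2/3 --
    FD 10: (-13,-61) -> (-23,-61) [heading=180, draw]
    RT 90: heading 180 -> 90
    BK 17: (-23,-61) -> (-23,-78) [heading=90, draw]
    -- iteration 3/3 --
    FD 10: (-23,-78) -> (-23,-68) [heading=90, draw]
    RT 90: heading 90 -> 0
    BK 17: (-23,-68) -> (-40,-68) [heading=0, draw]
  ]
]
Final: pos=(-40,-68), heading=0, 24 segment(s) drawn

Answer: 0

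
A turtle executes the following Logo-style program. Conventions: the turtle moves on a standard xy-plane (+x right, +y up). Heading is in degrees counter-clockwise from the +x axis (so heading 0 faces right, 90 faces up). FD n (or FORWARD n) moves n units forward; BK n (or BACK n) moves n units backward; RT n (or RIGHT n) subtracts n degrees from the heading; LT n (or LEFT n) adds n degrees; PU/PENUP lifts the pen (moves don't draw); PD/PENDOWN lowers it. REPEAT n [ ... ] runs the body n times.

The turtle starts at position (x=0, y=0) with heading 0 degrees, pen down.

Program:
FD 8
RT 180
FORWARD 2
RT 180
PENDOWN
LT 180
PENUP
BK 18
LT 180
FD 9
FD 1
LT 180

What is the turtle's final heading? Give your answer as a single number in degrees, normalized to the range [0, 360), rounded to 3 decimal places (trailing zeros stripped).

Executing turtle program step by step:
Start: pos=(0,0), heading=0, pen down
FD 8: (0,0) -> (8,0) [heading=0, draw]
RT 180: heading 0 -> 180
FD 2: (8,0) -> (6,0) [heading=180, draw]
RT 180: heading 180 -> 0
PD: pen down
LT 180: heading 0 -> 180
PU: pen up
BK 18: (6,0) -> (24,0) [heading=180, move]
LT 180: heading 180 -> 0
FD 9: (24,0) -> (33,0) [heading=0, move]
FD 1: (33,0) -> (34,0) [heading=0, move]
LT 180: heading 0 -> 180
Final: pos=(34,0), heading=180, 2 segment(s) drawn

Answer: 180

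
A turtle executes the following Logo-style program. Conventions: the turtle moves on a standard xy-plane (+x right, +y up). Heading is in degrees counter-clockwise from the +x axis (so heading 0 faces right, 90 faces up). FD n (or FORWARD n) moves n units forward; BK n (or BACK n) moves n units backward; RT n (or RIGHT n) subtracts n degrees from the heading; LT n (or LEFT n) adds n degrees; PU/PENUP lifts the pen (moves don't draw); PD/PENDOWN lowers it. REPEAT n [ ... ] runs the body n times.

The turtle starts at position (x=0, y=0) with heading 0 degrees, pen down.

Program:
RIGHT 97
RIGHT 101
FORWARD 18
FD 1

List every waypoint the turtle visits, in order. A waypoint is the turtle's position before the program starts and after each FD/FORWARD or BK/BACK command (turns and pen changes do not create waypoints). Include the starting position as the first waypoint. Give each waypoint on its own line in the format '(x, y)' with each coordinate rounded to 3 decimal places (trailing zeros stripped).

Executing turtle program step by step:
Start: pos=(0,0), heading=0, pen down
RT 97: heading 0 -> 263
RT 101: heading 263 -> 162
FD 18: (0,0) -> (-17.119,5.562) [heading=162, draw]
FD 1: (-17.119,5.562) -> (-18.07,5.871) [heading=162, draw]
Final: pos=(-18.07,5.871), heading=162, 2 segment(s) drawn
Waypoints (3 total):
(0, 0)
(-17.119, 5.562)
(-18.07, 5.871)

Answer: (0, 0)
(-17.119, 5.562)
(-18.07, 5.871)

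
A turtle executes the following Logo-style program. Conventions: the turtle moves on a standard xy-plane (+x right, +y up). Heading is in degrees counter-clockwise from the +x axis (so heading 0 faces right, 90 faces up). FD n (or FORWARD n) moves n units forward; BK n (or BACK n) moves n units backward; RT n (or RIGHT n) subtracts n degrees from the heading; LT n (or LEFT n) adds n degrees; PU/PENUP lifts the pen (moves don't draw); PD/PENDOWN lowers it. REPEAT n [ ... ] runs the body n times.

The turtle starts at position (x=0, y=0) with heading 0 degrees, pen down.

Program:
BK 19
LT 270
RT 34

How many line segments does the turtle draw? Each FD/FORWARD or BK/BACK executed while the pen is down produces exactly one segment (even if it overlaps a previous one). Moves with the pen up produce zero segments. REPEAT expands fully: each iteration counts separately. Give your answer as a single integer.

Answer: 1

Derivation:
Executing turtle program step by step:
Start: pos=(0,0), heading=0, pen down
BK 19: (0,0) -> (-19,0) [heading=0, draw]
LT 270: heading 0 -> 270
RT 34: heading 270 -> 236
Final: pos=(-19,0), heading=236, 1 segment(s) drawn
Segments drawn: 1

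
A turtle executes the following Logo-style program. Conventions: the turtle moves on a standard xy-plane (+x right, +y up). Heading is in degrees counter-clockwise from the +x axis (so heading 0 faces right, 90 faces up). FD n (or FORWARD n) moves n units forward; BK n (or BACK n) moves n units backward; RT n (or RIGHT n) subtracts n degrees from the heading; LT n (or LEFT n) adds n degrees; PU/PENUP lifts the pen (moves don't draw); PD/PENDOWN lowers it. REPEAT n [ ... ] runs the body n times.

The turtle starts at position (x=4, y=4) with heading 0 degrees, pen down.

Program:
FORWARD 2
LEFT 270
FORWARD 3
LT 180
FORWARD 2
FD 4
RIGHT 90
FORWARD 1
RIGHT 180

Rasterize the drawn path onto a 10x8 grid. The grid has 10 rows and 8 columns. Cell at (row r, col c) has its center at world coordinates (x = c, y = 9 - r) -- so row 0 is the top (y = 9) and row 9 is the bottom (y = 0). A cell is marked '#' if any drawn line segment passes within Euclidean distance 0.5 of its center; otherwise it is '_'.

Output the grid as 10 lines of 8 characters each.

Answer: ________
________
______##
______#_
______#_
____###_
______#_
______#_
______#_
________

Derivation:
Segment 0: (4,4) -> (6,4)
Segment 1: (6,4) -> (6,1)
Segment 2: (6,1) -> (6,3)
Segment 3: (6,3) -> (6,7)
Segment 4: (6,7) -> (7,7)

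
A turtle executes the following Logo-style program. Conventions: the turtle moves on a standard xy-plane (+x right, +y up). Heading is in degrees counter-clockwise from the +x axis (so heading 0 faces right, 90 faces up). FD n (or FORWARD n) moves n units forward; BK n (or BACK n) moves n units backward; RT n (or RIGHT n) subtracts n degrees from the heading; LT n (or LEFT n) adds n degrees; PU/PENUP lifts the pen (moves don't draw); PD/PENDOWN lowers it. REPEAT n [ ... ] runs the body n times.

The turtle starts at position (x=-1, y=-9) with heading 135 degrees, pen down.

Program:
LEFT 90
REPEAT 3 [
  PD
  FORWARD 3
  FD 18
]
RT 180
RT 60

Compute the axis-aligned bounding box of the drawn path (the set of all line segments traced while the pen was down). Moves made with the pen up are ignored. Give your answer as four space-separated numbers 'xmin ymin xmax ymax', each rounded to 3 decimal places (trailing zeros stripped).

Executing turtle program step by step:
Start: pos=(-1,-9), heading=135, pen down
LT 90: heading 135 -> 225
REPEAT 3 [
  -- iteration 1/3 --
  PD: pen down
  FD 3: (-1,-9) -> (-3.121,-11.121) [heading=225, draw]
  FD 18: (-3.121,-11.121) -> (-15.849,-23.849) [heading=225, draw]
  -- iteration 2/3 --
  PD: pen down
  FD 3: (-15.849,-23.849) -> (-17.971,-25.971) [heading=225, draw]
  FD 18: (-17.971,-25.971) -> (-30.698,-38.698) [heading=225, draw]
  -- iteration 3/3 --
  PD: pen down
  FD 3: (-30.698,-38.698) -> (-32.82,-40.82) [heading=225, draw]
  FD 18: (-32.82,-40.82) -> (-45.548,-53.548) [heading=225, draw]
]
RT 180: heading 225 -> 45
RT 60: heading 45 -> 345
Final: pos=(-45.548,-53.548), heading=345, 6 segment(s) drawn

Segment endpoints: x in {-45.548, -32.82, -30.698, -17.971, -15.849, -3.121, -1}, y in {-53.548, -40.82, -38.698, -25.971, -23.849, -11.121, -9}
xmin=-45.548, ymin=-53.548, xmax=-1, ymax=-9

Answer: -45.548 -53.548 -1 -9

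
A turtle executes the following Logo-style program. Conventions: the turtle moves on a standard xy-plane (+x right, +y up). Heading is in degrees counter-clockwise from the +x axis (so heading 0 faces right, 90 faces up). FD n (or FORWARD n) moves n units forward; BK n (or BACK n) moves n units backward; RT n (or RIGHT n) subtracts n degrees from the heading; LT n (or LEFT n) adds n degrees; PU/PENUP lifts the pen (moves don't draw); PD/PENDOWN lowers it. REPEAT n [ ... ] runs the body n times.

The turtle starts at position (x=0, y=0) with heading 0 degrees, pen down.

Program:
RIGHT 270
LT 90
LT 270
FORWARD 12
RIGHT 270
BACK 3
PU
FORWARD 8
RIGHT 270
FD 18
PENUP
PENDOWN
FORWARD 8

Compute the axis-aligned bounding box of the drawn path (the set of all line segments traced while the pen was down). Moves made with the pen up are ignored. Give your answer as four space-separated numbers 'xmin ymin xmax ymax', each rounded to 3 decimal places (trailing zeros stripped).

Executing turtle program step by step:
Start: pos=(0,0), heading=0, pen down
RT 270: heading 0 -> 90
LT 90: heading 90 -> 180
LT 270: heading 180 -> 90
FD 12: (0,0) -> (0,12) [heading=90, draw]
RT 270: heading 90 -> 180
BK 3: (0,12) -> (3,12) [heading=180, draw]
PU: pen up
FD 8: (3,12) -> (-5,12) [heading=180, move]
RT 270: heading 180 -> 270
FD 18: (-5,12) -> (-5,-6) [heading=270, move]
PU: pen up
PD: pen down
FD 8: (-5,-6) -> (-5,-14) [heading=270, draw]
Final: pos=(-5,-14), heading=270, 3 segment(s) drawn

Segment endpoints: x in {-5, -5, 0, 0, 3}, y in {-14, -6, 0, 12}
xmin=-5, ymin=-14, xmax=3, ymax=12

Answer: -5 -14 3 12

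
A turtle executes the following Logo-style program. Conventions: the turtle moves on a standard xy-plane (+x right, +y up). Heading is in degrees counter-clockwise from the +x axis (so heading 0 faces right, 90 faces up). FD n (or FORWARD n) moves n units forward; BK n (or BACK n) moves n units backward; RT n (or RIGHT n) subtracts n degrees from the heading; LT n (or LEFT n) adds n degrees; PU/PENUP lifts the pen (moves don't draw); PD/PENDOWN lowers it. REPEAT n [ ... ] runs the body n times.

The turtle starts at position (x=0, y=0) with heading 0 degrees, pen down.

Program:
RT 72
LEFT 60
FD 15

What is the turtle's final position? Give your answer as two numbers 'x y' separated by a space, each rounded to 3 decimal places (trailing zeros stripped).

Executing turtle program step by step:
Start: pos=(0,0), heading=0, pen down
RT 72: heading 0 -> 288
LT 60: heading 288 -> 348
FD 15: (0,0) -> (14.672,-3.119) [heading=348, draw]
Final: pos=(14.672,-3.119), heading=348, 1 segment(s) drawn

Answer: 14.672 -3.119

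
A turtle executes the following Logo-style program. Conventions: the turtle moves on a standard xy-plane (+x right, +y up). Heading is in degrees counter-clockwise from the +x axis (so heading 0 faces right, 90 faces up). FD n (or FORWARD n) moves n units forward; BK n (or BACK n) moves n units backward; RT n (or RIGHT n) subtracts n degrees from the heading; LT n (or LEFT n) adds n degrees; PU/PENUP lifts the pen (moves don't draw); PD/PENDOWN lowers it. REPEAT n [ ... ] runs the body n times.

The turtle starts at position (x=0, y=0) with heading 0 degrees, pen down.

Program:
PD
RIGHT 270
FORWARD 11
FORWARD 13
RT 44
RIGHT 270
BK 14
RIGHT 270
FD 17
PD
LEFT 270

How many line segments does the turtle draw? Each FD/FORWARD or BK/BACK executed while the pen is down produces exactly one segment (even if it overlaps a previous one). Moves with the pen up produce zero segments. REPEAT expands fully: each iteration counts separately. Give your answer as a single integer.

Answer: 4

Derivation:
Executing turtle program step by step:
Start: pos=(0,0), heading=0, pen down
PD: pen down
RT 270: heading 0 -> 90
FD 11: (0,0) -> (0,11) [heading=90, draw]
FD 13: (0,11) -> (0,24) [heading=90, draw]
RT 44: heading 90 -> 46
RT 270: heading 46 -> 136
BK 14: (0,24) -> (10.071,14.275) [heading=136, draw]
RT 270: heading 136 -> 226
FD 17: (10.071,14.275) -> (-1.738,2.046) [heading=226, draw]
PD: pen down
LT 270: heading 226 -> 136
Final: pos=(-1.738,2.046), heading=136, 4 segment(s) drawn
Segments drawn: 4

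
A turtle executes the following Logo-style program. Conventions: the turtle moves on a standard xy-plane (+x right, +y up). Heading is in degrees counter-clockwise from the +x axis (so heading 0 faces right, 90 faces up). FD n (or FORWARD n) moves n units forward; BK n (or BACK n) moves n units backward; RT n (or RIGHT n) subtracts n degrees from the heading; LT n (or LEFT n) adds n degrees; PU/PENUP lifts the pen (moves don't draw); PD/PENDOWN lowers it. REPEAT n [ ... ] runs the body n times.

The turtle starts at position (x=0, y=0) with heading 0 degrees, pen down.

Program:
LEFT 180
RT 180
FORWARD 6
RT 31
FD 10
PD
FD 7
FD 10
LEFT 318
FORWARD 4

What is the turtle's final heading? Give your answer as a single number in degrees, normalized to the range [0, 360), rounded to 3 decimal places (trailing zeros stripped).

Answer: 287

Derivation:
Executing turtle program step by step:
Start: pos=(0,0), heading=0, pen down
LT 180: heading 0 -> 180
RT 180: heading 180 -> 0
FD 6: (0,0) -> (6,0) [heading=0, draw]
RT 31: heading 0 -> 329
FD 10: (6,0) -> (14.572,-5.15) [heading=329, draw]
PD: pen down
FD 7: (14.572,-5.15) -> (20.572,-8.756) [heading=329, draw]
FD 10: (20.572,-8.756) -> (29.144,-13.906) [heading=329, draw]
LT 318: heading 329 -> 287
FD 4: (29.144,-13.906) -> (30.313,-17.731) [heading=287, draw]
Final: pos=(30.313,-17.731), heading=287, 5 segment(s) drawn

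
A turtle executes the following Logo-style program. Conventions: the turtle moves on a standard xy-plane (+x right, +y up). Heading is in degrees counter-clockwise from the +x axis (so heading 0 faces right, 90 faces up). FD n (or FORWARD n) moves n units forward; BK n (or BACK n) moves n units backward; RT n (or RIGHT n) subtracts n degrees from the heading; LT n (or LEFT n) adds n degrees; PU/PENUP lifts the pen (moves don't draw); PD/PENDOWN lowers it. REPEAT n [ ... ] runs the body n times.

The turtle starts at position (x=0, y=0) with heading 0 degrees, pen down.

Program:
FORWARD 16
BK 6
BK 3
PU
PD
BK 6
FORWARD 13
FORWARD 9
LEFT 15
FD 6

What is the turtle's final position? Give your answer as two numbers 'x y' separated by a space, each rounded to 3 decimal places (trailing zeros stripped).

Executing turtle program step by step:
Start: pos=(0,0), heading=0, pen down
FD 16: (0,0) -> (16,0) [heading=0, draw]
BK 6: (16,0) -> (10,0) [heading=0, draw]
BK 3: (10,0) -> (7,0) [heading=0, draw]
PU: pen up
PD: pen down
BK 6: (7,0) -> (1,0) [heading=0, draw]
FD 13: (1,0) -> (14,0) [heading=0, draw]
FD 9: (14,0) -> (23,0) [heading=0, draw]
LT 15: heading 0 -> 15
FD 6: (23,0) -> (28.796,1.553) [heading=15, draw]
Final: pos=(28.796,1.553), heading=15, 7 segment(s) drawn

Answer: 28.796 1.553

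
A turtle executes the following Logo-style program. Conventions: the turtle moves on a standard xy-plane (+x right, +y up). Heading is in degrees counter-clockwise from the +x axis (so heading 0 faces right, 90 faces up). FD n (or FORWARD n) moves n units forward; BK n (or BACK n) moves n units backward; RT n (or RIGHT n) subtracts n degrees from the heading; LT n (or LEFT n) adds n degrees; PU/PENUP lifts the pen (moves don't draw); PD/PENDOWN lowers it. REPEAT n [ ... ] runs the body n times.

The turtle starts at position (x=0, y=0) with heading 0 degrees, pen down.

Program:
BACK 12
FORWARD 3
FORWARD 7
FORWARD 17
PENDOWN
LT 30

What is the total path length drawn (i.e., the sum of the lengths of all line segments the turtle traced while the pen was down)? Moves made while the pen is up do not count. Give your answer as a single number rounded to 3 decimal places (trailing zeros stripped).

Executing turtle program step by step:
Start: pos=(0,0), heading=0, pen down
BK 12: (0,0) -> (-12,0) [heading=0, draw]
FD 3: (-12,0) -> (-9,0) [heading=0, draw]
FD 7: (-9,0) -> (-2,0) [heading=0, draw]
FD 17: (-2,0) -> (15,0) [heading=0, draw]
PD: pen down
LT 30: heading 0 -> 30
Final: pos=(15,0), heading=30, 4 segment(s) drawn

Segment lengths:
  seg 1: (0,0) -> (-12,0), length = 12
  seg 2: (-12,0) -> (-9,0), length = 3
  seg 3: (-9,0) -> (-2,0), length = 7
  seg 4: (-2,0) -> (15,0), length = 17
Total = 39

Answer: 39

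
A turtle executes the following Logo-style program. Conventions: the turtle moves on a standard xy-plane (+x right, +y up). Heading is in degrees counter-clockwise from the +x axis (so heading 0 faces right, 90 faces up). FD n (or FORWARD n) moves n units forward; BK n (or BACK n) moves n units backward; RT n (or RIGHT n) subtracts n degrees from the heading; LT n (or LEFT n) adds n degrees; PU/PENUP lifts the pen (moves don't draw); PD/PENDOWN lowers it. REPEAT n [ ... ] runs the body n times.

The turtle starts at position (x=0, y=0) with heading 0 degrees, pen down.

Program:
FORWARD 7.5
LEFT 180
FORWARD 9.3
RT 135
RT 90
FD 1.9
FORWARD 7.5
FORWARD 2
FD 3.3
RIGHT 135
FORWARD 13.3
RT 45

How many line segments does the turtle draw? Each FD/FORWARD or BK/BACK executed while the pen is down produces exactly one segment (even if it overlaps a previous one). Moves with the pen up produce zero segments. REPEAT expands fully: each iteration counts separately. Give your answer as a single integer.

Answer: 7

Derivation:
Executing turtle program step by step:
Start: pos=(0,0), heading=0, pen down
FD 7.5: (0,0) -> (7.5,0) [heading=0, draw]
LT 180: heading 0 -> 180
FD 9.3: (7.5,0) -> (-1.8,0) [heading=180, draw]
RT 135: heading 180 -> 45
RT 90: heading 45 -> 315
FD 1.9: (-1.8,0) -> (-0.456,-1.344) [heading=315, draw]
FD 7.5: (-0.456,-1.344) -> (4.847,-6.647) [heading=315, draw]
FD 2: (4.847,-6.647) -> (6.261,-8.061) [heading=315, draw]
FD 3.3: (6.261,-8.061) -> (8.594,-10.394) [heading=315, draw]
RT 135: heading 315 -> 180
FD 13.3: (8.594,-10.394) -> (-4.706,-10.394) [heading=180, draw]
RT 45: heading 180 -> 135
Final: pos=(-4.706,-10.394), heading=135, 7 segment(s) drawn
Segments drawn: 7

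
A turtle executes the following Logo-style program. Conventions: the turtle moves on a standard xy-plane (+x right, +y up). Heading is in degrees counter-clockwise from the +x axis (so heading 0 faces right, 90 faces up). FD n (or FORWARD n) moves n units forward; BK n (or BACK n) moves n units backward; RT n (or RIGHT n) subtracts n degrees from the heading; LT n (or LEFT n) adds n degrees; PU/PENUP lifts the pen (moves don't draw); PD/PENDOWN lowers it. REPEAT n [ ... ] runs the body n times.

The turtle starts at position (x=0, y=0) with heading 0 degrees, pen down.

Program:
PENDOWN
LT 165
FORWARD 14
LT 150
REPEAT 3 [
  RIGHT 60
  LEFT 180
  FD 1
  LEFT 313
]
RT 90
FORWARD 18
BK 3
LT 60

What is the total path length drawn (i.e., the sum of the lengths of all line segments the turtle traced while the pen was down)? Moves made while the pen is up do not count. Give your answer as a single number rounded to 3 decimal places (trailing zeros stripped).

Executing turtle program step by step:
Start: pos=(0,0), heading=0, pen down
PD: pen down
LT 165: heading 0 -> 165
FD 14: (0,0) -> (-13.523,3.623) [heading=165, draw]
LT 150: heading 165 -> 315
REPEAT 3 [
  -- iteration 1/3 --
  RT 60: heading 315 -> 255
  LT 180: heading 255 -> 75
  FD 1: (-13.523,3.623) -> (-13.264,4.589) [heading=75, draw]
  LT 313: heading 75 -> 28
  -- iteration 2/3 --
  RT 60: heading 28 -> 328
  LT 180: heading 328 -> 148
  FD 1: (-13.264,4.589) -> (-14.112,5.119) [heading=148, draw]
  LT 313: heading 148 -> 101
  -- iteration 3/3 --
  RT 60: heading 101 -> 41
  LT 180: heading 41 -> 221
  FD 1: (-14.112,5.119) -> (-14.867,4.463) [heading=221, draw]
  LT 313: heading 221 -> 174
]
RT 90: heading 174 -> 84
FD 18: (-14.867,4.463) -> (-12.985,22.365) [heading=84, draw]
BK 3: (-12.985,22.365) -> (-13.299,19.381) [heading=84, draw]
LT 60: heading 84 -> 144
Final: pos=(-13.299,19.381), heading=144, 6 segment(s) drawn

Segment lengths:
  seg 1: (0,0) -> (-13.523,3.623), length = 14
  seg 2: (-13.523,3.623) -> (-13.264,4.589), length = 1
  seg 3: (-13.264,4.589) -> (-14.112,5.119), length = 1
  seg 4: (-14.112,5.119) -> (-14.867,4.463), length = 1
  seg 5: (-14.867,4.463) -> (-12.985,22.365), length = 18
  seg 6: (-12.985,22.365) -> (-13.299,19.381), length = 3
Total = 38

Answer: 38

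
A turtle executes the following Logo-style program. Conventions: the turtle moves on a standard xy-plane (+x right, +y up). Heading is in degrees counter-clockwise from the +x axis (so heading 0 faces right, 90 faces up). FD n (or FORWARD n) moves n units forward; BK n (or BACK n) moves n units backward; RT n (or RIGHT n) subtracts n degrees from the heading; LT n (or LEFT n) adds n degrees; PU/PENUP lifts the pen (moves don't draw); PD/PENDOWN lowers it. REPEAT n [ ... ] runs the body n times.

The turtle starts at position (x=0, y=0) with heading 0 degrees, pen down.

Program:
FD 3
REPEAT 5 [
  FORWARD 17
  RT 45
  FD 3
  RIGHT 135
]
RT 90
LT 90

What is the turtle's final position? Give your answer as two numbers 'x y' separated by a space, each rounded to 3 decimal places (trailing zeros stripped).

Executing turtle program step by step:
Start: pos=(0,0), heading=0, pen down
FD 3: (0,0) -> (3,0) [heading=0, draw]
REPEAT 5 [
  -- iteration 1/5 --
  FD 17: (3,0) -> (20,0) [heading=0, draw]
  RT 45: heading 0 -> 315
  FD 3: (20,0) -> (22.121,-2.121) [heading=315, draw]
  RT 135: heading 315 -> 180
  -- iteration 2/5 --
  FD 17: (22.121,-2.121) -> (5.121,-2.121) [heading=180, draw]
  RT 45: heading 180 -> 135
  FD 3: (5.121,-2.121) -> (3,0) [heading=135, draw]
  RT 135: heading 135 -> 0
  -- iteration 3/5 --
  FD 17: (3,0) -> (20,0) [heading=0, draw]
  RT 45: heading 0 -> 315
  FD 3: (20,0) -> (22.121,-2.121) [heading=315, draw]
  RT 135: heading 315 -> 180
  -- iteration 4/5 --
  FD 17: (22.121,-2.121) -> (5.121,-2.121) [heading=180, draw]
  RT 45: heading 180 -> 135
  FD 3: (5.121,-2.121) -> (3,0) [heading=135, draw]
  RT 135: heading 135 -> 0
  -- iteration 5/5 --
  FD 17: (3,0) -> (20,0) [heading=0, draw]
  RT 45: heading 0 -> 315
  FD 3: (20,0) -> (22.121,-2.121) [heading=315, draw]
  RT 135: heading 315 -> 180
]
RT 90: heading 180 -> 90
LT 90: heading 90 -> 180
Final: pos=(22.121,-2.121), heading=180, 11 segment(s) drawn

Answer: 22.121 -2.121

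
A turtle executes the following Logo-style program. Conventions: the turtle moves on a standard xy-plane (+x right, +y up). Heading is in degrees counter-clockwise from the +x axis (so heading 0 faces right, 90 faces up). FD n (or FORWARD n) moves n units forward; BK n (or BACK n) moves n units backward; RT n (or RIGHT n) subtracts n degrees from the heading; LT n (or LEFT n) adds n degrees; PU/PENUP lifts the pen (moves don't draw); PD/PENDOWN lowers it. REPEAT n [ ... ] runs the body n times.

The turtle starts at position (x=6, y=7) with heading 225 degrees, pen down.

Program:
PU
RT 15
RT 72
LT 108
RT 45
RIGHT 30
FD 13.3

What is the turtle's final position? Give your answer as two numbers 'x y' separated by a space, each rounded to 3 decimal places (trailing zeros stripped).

Answer: -7.136 9.081

Derivation:
Executing turtle program step by step:
Start: pos=(6,7), heading=225, pen down
PU: pen up
RT 15: heading 225 -> 210
RT 72: heading 210 -> 138
LT 108: heading 138 -> 246
RT 45: heading 246 -> 201
RT 30: heading 201 -> 171
FD 13.3: (6,7) -> (-7.136,9.081) [heading=171, move]
Final: pos=(-7.136,9.081), heading=171, 0 segment(s) drawn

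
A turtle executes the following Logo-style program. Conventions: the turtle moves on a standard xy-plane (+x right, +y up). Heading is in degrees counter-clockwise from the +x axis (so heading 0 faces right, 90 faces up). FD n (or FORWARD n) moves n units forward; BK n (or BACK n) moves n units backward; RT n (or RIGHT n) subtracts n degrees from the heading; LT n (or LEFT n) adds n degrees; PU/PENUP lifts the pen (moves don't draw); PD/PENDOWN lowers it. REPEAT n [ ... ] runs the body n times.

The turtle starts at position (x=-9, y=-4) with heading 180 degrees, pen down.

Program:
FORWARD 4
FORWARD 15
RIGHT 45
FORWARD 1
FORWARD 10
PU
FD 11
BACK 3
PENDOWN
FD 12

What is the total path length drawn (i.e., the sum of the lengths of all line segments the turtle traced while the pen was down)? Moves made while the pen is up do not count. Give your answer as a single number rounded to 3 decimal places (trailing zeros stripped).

Executing turtle program step by step:
Start: pos=(-9,-4), heading=180, pen down
FD 4: (-9,-4) -> (-13,-4) [heading=180, draw]
FD 15: (-13,-4) -> (-28,-4) [heading=180, draw]
RT 45: heading 180 -> 135
FD 1: (-28,-4) -> (-28.707,-3.293) [heading=135, draw]
FD 10: (-28.707,-3.293) -> (-35.778,3.778) [heading=135, draw]
PU: pen up
FD 11: (-35.778,3.778) -> (-43.556,11.556) [heading=135, move]
BK 3: (-43.556,11.556) -> (-41.435,9.435) [heading=135, move]
PD: pen down
FD 12: (-41.435,9.435) -> (-49.92,17.92) [heading=135, draw]
Final: pos=(-49.92,17.92), heading=135, 5 segment(s) drawn

Segment lengths:
  seg 1: (-9,-4) -> (-13,-4), length = 4
  seg 2: (-13,-4) -> (-28,-4), length = 15
  seg 3: (-28,-4) -> (-28.707,-3.293), length = 1
  seg 4: (-28.707,-3.293) -> (-35.778,3.778), length = 10
  seg 5: (-41.435,9.435) -> (-49.92,17.92), length = 12
Total = 42

Answer: 42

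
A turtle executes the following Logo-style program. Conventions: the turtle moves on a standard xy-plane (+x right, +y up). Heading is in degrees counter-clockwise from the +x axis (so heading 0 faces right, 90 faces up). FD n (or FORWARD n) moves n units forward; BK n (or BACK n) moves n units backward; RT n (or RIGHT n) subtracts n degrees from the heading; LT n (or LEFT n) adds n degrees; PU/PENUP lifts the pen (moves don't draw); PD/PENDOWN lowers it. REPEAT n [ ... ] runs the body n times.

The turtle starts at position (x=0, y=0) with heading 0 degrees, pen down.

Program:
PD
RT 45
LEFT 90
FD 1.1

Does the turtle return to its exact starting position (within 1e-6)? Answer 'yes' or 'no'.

Executing turtle program step by step:
Start: pos=(0,0), heading=0, pen down
PD: pen down
RT 45: heading 0 -> 315
LT 90: heading 315 -> 45
FD 1.1: (0,0) -> (0.778,0.778) [heading=45, draw]
Final: pos=(0.778,0.778), heading=45, 1 segment(s) drawn

Start position: (0, 0)
Final position: (0.778, 0.778)
Distance = 1.1; >= 1e-6 -> NOT closed

Answer: no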